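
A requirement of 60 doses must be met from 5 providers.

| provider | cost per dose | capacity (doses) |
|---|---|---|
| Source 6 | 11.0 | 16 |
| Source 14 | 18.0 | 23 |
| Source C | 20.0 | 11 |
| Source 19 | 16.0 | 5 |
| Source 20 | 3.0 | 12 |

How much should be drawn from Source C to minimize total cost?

Fill from the cheapest provider first.
Source 20 (3.0): use full 12 → 48 doses to go.
Take 16 from Source 6 at 11.0 → need 32 more.
Take 5 from Source 19 at 16.0 → need 27 more.
Source 14 (18.0): use full 23 → 4 doses to go.
Source C at 20.0: take 4 of its 11 → requirement met.

4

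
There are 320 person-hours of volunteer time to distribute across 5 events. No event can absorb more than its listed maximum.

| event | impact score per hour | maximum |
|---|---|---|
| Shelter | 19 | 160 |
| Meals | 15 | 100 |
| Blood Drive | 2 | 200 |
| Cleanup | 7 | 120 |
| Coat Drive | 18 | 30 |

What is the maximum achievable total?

Order the events by impact score per hour: Shelter 19 > Coat Drive 18 > Meals 15 > Cleanup 7 > Blood Drive 2.
Give Shelter 160 to hit its cap of 160 ; 160 left.
Give Coat Drive 30 to hit its cap of 30 ; 130 left.
Meals takes 100 to reach its cap of 100 ; 30 left.
Cleanup: +30 (room for 120) → 30. Pool exhausted.
Total = 19×160 + 15×100 + 7×30 + 18×30 = 5290.

5290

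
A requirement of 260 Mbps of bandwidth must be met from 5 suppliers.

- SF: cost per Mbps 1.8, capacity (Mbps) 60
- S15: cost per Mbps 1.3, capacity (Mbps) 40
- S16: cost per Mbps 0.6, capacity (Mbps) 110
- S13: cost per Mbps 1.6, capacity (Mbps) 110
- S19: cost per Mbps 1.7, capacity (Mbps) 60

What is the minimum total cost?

294

Use suppliers in increasing cost order.
Take 110 from S16 at 0.6 → need 150 more.
S15 at 1.3: take all 40 Mbps → 110 still needed.
Take 110 from S13 at 1.6 → need 0 more.
S19, SF: unused.
Cost = 110×0.6 + 40×1.3 + 110×1.6 = 294.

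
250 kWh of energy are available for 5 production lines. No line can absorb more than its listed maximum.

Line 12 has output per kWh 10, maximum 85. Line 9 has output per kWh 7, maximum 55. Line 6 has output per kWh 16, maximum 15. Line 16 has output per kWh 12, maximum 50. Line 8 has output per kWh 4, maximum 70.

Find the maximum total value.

Order the production lines by output per kWh: Line 6 16 > Line 16 12 > Line 12 10 > Line 9 7 > Line 8 4.
Line 6 takes 15 to reach its cap of 15 — 235 left.
Line 16 takes 50 to reach its cap of 50 — 185 left.
Give Line 12 85 to hit its cap of 85 — 100 left.
Line 9: +55 to 55 (cap) — 45 left.
Line 8 has room for 70 but only 45 remain, so it gets 45.
Total = 10×85 + 7×55 + 16×15 + 12×50 + 4×45 = 2255.

2255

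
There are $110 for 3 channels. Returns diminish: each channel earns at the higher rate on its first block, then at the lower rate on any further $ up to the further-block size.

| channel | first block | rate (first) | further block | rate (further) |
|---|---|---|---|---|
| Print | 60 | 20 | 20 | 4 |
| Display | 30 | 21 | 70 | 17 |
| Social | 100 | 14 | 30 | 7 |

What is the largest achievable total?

2170

Rank every tier by rate: Display/tier1 21 > Print/tier1 20 > Display/tier2 17 > Social/tier1 14 > Social/tier2 7 > Print/tier2 4.
Fill Display tier1 block (30 at 21) — 80 left.
Print/tier1 (20): +60 — 20 left.
20 remain; put them into Display tier2 at 17.
Total = 21×30 + 20×60 + 17×20 = 2170.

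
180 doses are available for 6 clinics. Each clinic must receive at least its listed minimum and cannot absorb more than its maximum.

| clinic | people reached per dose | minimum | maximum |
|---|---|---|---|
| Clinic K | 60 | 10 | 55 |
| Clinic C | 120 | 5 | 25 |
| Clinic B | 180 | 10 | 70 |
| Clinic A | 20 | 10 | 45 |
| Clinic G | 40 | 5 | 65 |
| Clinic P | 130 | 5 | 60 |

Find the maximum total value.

24400

Meeting every minimum uses 10+5+10+10+5+5 = 45 doses, leaving 135.
Rank by people reached per dose: Clinic B 180 > Clinic P 130 > Clinic C 120 > Clinic K 60 > Clinic G 40 > Clinic A 20.
Clinic B takes 60 more to reach its cap of 70 ; 75 left.
Give Clinic P 55 more to hit its cap of 60 ; 20 left.
Give Clinic C 20 more to hit its cap of 25 ; 0 left.
Total = 60×10 + 120×25 + 180×70 + 20×10 + 40×5 + 130×60 = 24400.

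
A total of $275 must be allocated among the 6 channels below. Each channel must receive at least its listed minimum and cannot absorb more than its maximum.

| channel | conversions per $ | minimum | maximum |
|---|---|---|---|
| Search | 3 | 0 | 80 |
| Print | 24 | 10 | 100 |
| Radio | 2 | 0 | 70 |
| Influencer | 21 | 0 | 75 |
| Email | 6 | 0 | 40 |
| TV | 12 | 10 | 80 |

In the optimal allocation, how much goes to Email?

20

Meeting every minimum uses 0+10+0+0+0+10 = 20 $, leaving 255.
Rank by conversions per $: Print 24 > Influencer 21 > TV 12 > Email 6 > Search 3 > Radio 2.
Print: +90 to 100 (cap) — 165 left.
Influencer: +75 to 75 (cap) — 90 left.
TV takes 70 more to reach its cap of 80 — 20 left.
Email has room for 40 more but only 20 remain, so it gets 20.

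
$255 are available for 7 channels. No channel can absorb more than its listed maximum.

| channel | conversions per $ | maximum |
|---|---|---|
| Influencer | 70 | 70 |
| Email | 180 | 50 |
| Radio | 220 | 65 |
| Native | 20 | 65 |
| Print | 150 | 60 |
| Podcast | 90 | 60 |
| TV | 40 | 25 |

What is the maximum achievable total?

39100

Highest conversions per $ first: Radio 220 > Email 180 > Print 150 > Podcast 90 > Influencer 70 > TV 40 > Native 20.
Radio: +65 to 65 (cap) → 190 left.
Email takes 50 to reach its cap of 50 → 140 left.
Print: +60 to 60 (cap) → 80 left.
Podcast: +60 to 60 (cap) → 20 left.
Influencer: +20 (room for 70) → 20. Pool exhausted.
Total = 70×20 + 180×50 + 220×65 + 150×60 + 90×60 = 39100.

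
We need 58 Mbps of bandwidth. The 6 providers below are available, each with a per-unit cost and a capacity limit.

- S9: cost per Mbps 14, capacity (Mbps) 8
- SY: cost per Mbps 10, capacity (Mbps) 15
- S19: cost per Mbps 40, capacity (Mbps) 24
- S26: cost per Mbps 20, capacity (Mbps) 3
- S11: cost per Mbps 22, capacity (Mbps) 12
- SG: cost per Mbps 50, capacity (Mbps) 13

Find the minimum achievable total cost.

1386

Cheapest first:
SY (10): use full 15 → 43 Mbps to go.
S9 at 14: take all 8 Mbps → 35 still needed.
Take 3 from S26 at 20 → need 32 more.
Take 12 from S11 at 22 → need 20 more.
Take 20 from S19 at 40 to finish.
SG: unused.
Cost = 15×10 + 8×14 + 3×20 + 12×22 + 20×40 = 1386.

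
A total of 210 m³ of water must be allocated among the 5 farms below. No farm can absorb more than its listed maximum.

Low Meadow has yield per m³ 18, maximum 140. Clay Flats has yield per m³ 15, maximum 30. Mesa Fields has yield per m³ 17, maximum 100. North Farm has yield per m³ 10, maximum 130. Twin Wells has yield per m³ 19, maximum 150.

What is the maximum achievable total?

Order the farms by yield per m³: Twin Wells 19 > Low Meadow 18 > Mesa Fields 17 > Clay Flats 15 > North Farm 10.
Twin Wells takes 150 to reach its cap of 150 ; 60 left.
Only 60 left; Low Meadow takes them to reach 60.
Total = 18×60 + 19×150 = 3930.

3930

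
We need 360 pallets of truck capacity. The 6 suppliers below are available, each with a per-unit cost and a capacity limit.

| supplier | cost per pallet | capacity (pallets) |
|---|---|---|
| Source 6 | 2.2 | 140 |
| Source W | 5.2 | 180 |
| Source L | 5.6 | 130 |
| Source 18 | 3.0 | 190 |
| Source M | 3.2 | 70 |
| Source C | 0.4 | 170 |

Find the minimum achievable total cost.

Use suppliers in increasing cost order.
Source C at 0.4: take all 170 pallets ; 190 still needed.
Source 6 (2.2): use full 140 ; 50 pallets to go.
Source 18 at 3.0: take 50 of its 190 ; requirement met.
Source M, Source W, Source L: unused.
Cost = 170×0.4 + 140×2.2 + 50×3.0 = 526.

526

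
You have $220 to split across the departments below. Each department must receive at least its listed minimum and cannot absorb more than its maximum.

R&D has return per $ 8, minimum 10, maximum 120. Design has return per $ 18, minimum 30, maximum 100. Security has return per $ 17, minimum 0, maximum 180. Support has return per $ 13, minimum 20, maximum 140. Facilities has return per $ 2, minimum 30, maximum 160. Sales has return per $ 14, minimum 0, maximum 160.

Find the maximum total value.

3220

Meeting every minimum uses 10+30+0+20+30+0 = 90 $, leaving 130.
Rank by return per $: Design 18 > Security 17 > Sales 14 > Support 13 > R&D 8 > Facilities 2.
Design: +70 to 100 (cap) ; 60 left.
Security has room for 180 more but only 60 remain, so it gets 60.
Total = 8×10 + 18×100 + 17×60 + 13×20 + 2×30 = 3220.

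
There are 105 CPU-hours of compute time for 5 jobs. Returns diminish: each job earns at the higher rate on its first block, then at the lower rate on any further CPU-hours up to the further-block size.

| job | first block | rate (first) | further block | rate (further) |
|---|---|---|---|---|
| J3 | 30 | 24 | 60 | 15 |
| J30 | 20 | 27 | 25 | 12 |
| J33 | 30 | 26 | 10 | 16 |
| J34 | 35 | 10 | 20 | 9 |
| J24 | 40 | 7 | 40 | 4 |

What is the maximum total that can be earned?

2425

Order all 10 blocks by rate: J30/T1 27 > J33/T1 26 > J3/T1 24 > J33/T2 16 > J3/T2 15 > J30/T2 12 > J34/T1 10 > J34/T2 9 > J24/T1 7 > J24/T2 4.
Fill J30 T1 block (20 at 27) — 85 left.
Fill J33 T1 block (30 at 26) — 55 left.
J3 T1 at 24: fill all 30 — 25 left.
J33/T2 (16): +10 — 15 left.
J3 T2 at 15: only 15 left, fill 15.
Total = 27×20 + 26×30 + 24×30 + 16×10 + 15×15 = 2425.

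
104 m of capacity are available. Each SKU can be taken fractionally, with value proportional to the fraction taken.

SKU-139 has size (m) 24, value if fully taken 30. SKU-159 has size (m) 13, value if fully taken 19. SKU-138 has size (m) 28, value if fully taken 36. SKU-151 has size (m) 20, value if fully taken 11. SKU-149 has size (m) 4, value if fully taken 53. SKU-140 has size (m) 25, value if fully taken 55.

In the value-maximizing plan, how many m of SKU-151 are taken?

Rank by value-to-size ratio: SKU-149 53/4≈13.2, SKU-140 55/25≈2.2, SKU-159 19/13≈1.46, SKU-138 36/28≈1.29, SKU-139 30/24≈1.25, SKU-151 11/20≈0.55.
All 4 m of SKU-149 fit (value 53) — 100 remain.
Take all of SKU-140 (25 m, value 55) — 75 m left.
Take all of SKU-159 (13 m, value 19) — 62 m left.
Take all of SKU-138 (28 m, value 36) — 34 m left.
All 24 m of SKU-139 fit (value 30) — 10 remain.
Fill the last 10 m with part of SKU-151: 10/20 of it earns 5.5.

10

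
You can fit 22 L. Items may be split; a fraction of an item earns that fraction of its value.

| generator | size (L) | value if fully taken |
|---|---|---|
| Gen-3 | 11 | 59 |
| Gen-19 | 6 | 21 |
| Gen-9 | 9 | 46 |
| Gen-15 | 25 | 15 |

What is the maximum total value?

112

Sort by value density: Gen-3 59/11≈5.36, Gen-9 46/9≈5.11, Gen-19 21/6≈3.5, Gen-15 15/25≈0.6.
All 11 L of Gen-3 fit (value 59) — 11 remain.
All 9 L of Gen-9 fit (value 46) — 2 remain.
Fill the last 2 L with part of Gen-19: 2/6 of it earns 7.
Total value = 112.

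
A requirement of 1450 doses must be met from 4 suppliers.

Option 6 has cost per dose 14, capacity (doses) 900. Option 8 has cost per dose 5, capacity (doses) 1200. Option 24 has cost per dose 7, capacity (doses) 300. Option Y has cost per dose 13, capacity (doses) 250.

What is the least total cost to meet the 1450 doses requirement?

Use suppliers in increasing cost order.
Option 8 (5): use full 1200 → 250 doses to go.
Option 24 at 7: take 250 of its 300 → requirement met.
Option Y, Option 6: unused.
Cost = 1200×5 + 250×7 = 7750.

7750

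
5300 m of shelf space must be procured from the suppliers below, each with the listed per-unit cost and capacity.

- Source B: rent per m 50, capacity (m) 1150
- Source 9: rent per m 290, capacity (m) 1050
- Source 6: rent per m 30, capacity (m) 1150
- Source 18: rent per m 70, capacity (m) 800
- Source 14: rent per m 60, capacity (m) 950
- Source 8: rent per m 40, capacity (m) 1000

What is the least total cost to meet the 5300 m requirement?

Cheapest first:
Source 6 (30): use full 1150 — 4150 m to go.
Take 1000 from Source 8 at 40 — need 3150 more.
Source B (50): use full 1150 — 2000 m to go.
Source 14 (60): use full 950 — 1050 m to go.
Take 800 from Source 18 at 70 — need 250 more.
Take 250 from Source 9 at 290 to finish.
Cost = 1150×30 + 1000×40 + 1150×50 + 950×60 + 800×70 + 250×290 = 317500.

317500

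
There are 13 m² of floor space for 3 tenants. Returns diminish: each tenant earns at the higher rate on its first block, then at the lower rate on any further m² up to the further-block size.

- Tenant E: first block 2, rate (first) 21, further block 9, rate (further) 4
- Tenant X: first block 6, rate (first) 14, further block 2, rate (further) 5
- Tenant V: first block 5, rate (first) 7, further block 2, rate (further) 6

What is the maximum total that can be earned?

161

Treat each block as its own option and order by rate: Tenant E/tier1 21 > Tenant X/tier1 14 > Tenant V/tier1 7 > Tenant V/tier2 6 > Tenant X/tier2 5 > Tenant E/tier2 4.
Tenant E/tier1 (21): +2 — 11 left.
Tenant X/tier1 (14): +6 — 5 left.
Tenant V tier1 at 7: fill all 5 — 0 left.
Total = 21×2 + 14×6 + 7×5 = 161.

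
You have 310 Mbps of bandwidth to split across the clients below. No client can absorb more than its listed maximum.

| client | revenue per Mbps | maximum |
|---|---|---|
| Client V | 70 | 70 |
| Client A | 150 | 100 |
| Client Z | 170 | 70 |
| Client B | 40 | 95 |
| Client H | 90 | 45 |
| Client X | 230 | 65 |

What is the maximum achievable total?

48000

Highest revenue per Mbps first: Client X 230 > Client Z 170 > Client A 150 > Client H 90 > Client V 70 > Client B 40.
Client X takes 65 to reach its cap of 65 ; 245 left.
Client Z takes 70 to reach its cap of 70 ; 175 left.
Client A takes 100 to reach its cap of 100 ; 75 left.
Client H takes 45 to reach its cap of 45 ; 30 left.
Client V: +30 (room for 70) → 30. Pool exhausted.
Total = 70×30 + 150×100 + 170×70 + 90×45 + 230×65 = 48000.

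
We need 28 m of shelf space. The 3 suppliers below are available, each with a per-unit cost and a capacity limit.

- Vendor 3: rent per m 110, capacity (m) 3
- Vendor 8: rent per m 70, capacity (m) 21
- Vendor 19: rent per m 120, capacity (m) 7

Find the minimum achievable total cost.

Cheapest first:
Vendor 8 (70): use full 21 ; 7 m to go.
Vendor 3 (110): use full 3 ; 4 m to go.
Vendor 19 (120): take the remaining 4 ; done.
Cost = 21×70 + 3×110 + 4×120 = 2280.

2280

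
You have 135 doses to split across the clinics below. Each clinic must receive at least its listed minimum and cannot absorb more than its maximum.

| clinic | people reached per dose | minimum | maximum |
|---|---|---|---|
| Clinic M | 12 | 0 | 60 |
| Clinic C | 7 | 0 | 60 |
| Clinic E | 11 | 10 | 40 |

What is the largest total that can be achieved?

Meeting every minimum uses 0+0+10 = 10 doses, leaving 125.
Rank by people reached per dose: Clinic M 12 > Clinic E 11 > Clinic C 7.
Give Clinic M 60 more to hit its cap of 60 ; 65 left.
Clinic E takes 30 more to reach its cap of 40 ; 35 left.
Clinic C has room for 60 more but only 35 remain, so it gets 35.
Total = 12×60 + 7×35 + 11×40 = 1405.

1405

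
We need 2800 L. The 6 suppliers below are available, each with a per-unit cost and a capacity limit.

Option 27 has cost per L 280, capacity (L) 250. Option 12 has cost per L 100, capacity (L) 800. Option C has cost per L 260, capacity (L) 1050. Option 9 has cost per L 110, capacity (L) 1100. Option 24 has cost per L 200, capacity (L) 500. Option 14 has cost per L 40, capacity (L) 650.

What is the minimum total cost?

277000

Cheapest first:
Option 14 (40): use full 650 → 2150 L to go.
Option 12 at 100: take all 800 L → 1350 still needed.
Option 9 at 110: take all 1100 L → 250 still needed.
Option 24 (200): take the remaining 250 → done.
Option C, Option 27: unused.
Cost = 650×40 + 800×100 + 1100×110 + 250×200 = 277000.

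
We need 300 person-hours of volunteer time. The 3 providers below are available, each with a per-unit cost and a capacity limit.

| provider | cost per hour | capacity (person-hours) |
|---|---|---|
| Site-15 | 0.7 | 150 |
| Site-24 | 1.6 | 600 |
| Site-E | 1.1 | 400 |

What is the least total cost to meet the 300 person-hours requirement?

Cheapest first:
Site-15 (0.7): use full 150 — 150 person-hours to go.
Site-E (1.1): take the remaining 150 — done.
Site-24: unused.
Cost = 150×0.7 + 150×1.1 = 270.

270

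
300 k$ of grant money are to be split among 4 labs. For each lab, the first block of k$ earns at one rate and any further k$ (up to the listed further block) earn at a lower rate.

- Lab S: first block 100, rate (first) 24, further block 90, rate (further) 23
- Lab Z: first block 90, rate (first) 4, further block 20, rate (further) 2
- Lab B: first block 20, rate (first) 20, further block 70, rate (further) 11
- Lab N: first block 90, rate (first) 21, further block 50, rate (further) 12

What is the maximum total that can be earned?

6760

Treat each block as its own option and order by rate: Lab S/tier1 24 > Lab S/tier2 23 > Lab N/tier1 21 > Lab B/tier1 20 > Lab N/tier2 12 > Lab B/tier2 11 > Lab Z/tier1 4 > Lab Z/tier2 2.
Lab S tier1 at 24: fill all 100 — 200 left.
Lab S tier2 at 23: fill all 90 — 110 left.
Lab N/tier1 (21): +90 — 20 left.
Fill Lab B tier1 block (20 at 20) — 0 left.
Total = 24×100 + 23×90 + 21×90 + 20×20 = 6760.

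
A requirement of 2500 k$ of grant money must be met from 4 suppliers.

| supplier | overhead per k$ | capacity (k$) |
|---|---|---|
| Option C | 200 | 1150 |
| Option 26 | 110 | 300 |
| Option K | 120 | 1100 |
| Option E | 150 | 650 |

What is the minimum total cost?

352500

Use suppliers in increasing cost order.
Option 26 (110): use full 300 — 2200 k$ to go.
Option K at 120: take all 1100 k$ — 1100 still needed.
Take 650 from Option E at 150 — need 450 more.
Option C (200): take the remaining 450 — done.
Cost = 300×110 + 1100×120 + 650×150 + 450×200 = 352500.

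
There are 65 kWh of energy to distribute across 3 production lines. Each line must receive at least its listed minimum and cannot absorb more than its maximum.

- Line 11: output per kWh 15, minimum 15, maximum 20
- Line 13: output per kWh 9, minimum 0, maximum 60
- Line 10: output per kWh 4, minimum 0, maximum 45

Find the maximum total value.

705

Meeting every minimum uses 15+0+0 = 15 kWh, leaving 50.
Rank by output per kWh: Line 11 15 > Line 13 9 > Line 10 4.
Line 11 takes 5 more to reach its cap of 20 — 45 left.
Line 13 has room for 60 more but only 45 remain, so it gets 45.
Total = 15×20 + 9×45 = 705.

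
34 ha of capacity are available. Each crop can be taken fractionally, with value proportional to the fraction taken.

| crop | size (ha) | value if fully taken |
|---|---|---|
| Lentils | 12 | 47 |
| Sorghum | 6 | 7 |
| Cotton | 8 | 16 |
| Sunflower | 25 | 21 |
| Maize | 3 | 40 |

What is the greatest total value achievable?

114.2

Sort by value density: Maize 40/3≈13.3, Lentils 47/12≈3.92, Cotton 16/8≈2, Sorghum 7/6≈1.17, Sunflower 21/25≈0.84.
All 3 ha of Maize fit (value 40) → 31 remain.
Take all of Lentils (12 ha, value 47) → 19 ha left.
All 8 ha of Cotton fit (value 16) → 11 remain.
All 6 ha of Sorghum fit (value 7) → 5 remain.
5 ha left: a 5/25 share of Sunflower gives 21×5/25 = 4.2.
Total value = 114.2.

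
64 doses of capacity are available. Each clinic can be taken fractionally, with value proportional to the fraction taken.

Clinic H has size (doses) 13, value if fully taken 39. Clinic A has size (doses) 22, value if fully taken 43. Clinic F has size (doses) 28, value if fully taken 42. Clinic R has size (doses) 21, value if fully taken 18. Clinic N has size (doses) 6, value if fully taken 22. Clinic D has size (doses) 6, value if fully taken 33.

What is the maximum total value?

162.5

Rank by value-to-size ratio: Clinic D 33/6≈5.5, Clinic N 22/6≈3.67, Clinic H 39/13≈3, Clinic A 43/22≈1.95, Clinic F 42/28≈1.5, Clinic R 18/21≈0.857.
Take all of Clinic D (6 doses, value 33) — 58 doses left.
Clinic N: take in full, 6 doses for value 22 — 52 left.
Clinic H: take in full, 13 doses for value 39 — 39 left.
Take all of Clinic A (22 doses, value 43) — 17 doses left.
17 doses left: a 17/28 share of Clinic F gives 42×17/28 = 25.5.
Total value = 162.5.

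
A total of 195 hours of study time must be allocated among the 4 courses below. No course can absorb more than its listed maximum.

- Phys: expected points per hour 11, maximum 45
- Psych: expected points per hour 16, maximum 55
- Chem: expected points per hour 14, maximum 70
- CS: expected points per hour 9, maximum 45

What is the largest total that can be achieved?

Highest expected points per hour first: Psych 16 > Chem 14 > Phys 11 > CS 9.
Psych takes 55 to reach its cap of 55 → 140 left.
Give Chem 70 to hit its cap of 70 → 70 left.
Phys: +45 to 45 (cap) → 25 left.
CS: +25 (room for 45) → 25. Pool exhausted.
Total = 11×45 + 16×55 + 14×70 + 9×25 = 2580.

2580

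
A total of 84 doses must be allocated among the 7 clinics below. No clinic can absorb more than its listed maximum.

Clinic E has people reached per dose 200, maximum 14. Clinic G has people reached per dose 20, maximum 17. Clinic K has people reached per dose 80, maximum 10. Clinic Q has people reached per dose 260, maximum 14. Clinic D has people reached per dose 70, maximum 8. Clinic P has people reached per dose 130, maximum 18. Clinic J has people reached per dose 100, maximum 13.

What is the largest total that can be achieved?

Order the clinics by people reached per dose: Clinic Q 260 > Clinic E 200 > Clinic P 130 > Clinic J 100 > Clinic K 80 > Clinic D 70 > Clinic G 20.
Clinic Q: +14 to 14 (cap) → 70 left.
Clinic E takes 14 to reach its cap of 14 → 56 left.
Give Clinic P 18 to hit its cap of 18 → 38 left.
Give Clinic J 13 to hit its cap of 13 → 25 left.
Clinic K: +10 to 10 (cap) → 15 left.
Give Clinic D 8 to hit its cap of 8 → 7 left.
Only 7 left; Clinic G takes them to reach 7.
Total = 200×14 + 20×7 + 80×10 + 260×14 + 70×8 + 130×18 + 100×13 = 11580.

11580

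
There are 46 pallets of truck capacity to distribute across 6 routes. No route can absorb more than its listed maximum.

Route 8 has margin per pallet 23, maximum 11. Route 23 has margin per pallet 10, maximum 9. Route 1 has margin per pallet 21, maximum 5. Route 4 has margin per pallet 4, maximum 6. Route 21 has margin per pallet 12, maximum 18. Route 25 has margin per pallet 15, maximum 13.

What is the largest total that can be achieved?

757

Highest margin per pallet first: Route 8 23 > Route 1 21 > Route 25 15 > Route 21 12 > Route 23 10 > Route 4 4.
Give Route 8 11 to hit its cap of 11 — 35 left.
Route 1: +5 to 5 (cap) — 30 left.
Give Route 25 13 to hit its cap of 13 — 17 left.
Route 21 has room for 18 but only 17 remain, so it gets 17.
Total = 23×11 + 21×5 + 12×17 + 15×13 = 757.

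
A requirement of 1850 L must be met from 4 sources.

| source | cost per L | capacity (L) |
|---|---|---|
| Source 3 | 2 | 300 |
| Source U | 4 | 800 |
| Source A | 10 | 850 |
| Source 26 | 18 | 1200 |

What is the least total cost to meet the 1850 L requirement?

11300

Fill from the cheapest source first.
Source 3 (2): use full 300 — 1550 L to go.
Source U at 4: take all 800 L — 750 still needed.
Source A at 10: take 750 of its 850 — requirement met.
Source 26: unused.
Cost = 300×2 + 800×4 + 750×10 = 11300.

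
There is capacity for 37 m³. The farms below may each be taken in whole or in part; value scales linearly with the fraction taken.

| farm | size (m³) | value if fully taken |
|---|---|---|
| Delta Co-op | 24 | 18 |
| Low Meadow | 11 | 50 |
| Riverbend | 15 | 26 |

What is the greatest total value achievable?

Rank by value-to-size ratio: Low Meadow 50/11≈4.55, Riverbend 26/15≈1.73, Delta Co-op 18/24≈0.75.
All 11 m³ of Low Meadow fit (value 50) ; 26 remain.
Riverbend: take in full, 15 m³ for value 26 ; 11 left.
Fill the last 11 m³ with part of Delta Co-op: 11/24 of it earns 8.25.
Total value = 84.25.

84.25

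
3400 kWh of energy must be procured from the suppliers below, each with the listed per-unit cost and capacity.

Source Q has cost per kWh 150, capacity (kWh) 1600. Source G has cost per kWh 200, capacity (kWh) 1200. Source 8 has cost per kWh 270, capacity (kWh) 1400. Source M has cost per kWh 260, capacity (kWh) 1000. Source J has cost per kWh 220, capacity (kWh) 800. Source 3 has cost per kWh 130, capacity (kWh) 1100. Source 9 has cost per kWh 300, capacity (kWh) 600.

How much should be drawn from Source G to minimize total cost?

700

Cheapest first:
Source 3 (130): use full 1100 — 2300 kWh to go.
Source Q (150): use full 1600 — 700 kWh to go.
Source G at 200: take 700 of its 1200 — requirement met.
Source J, Source M, Source 8, Source 9: unused.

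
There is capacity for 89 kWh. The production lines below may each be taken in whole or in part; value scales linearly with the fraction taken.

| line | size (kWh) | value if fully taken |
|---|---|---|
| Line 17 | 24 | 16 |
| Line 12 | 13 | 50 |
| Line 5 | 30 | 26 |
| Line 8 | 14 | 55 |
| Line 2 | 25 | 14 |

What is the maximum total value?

Sort by value density: Line 8 55/14≈3.93, Line 12 50/13≈3.85, Line 5 26/30≈0.867, Line 17 16/24≈0.667, Line 2 14/25≈0.56.
Line 8: take in full, 14 kWh for value 55 — 75 left.
All 13 kWh of Line 12 fit (value 50) — 62 remain.
Take all of Line 5 (30 kWh, value 26) — 32 kWh left.
All 24 kWh of Line 17 fit (value 16) — 8 remain.
Only 8 kWh remain; take 8/25 of Line 2 for value 14×8/25 = 4.48.
Total value = 151.48.

151.48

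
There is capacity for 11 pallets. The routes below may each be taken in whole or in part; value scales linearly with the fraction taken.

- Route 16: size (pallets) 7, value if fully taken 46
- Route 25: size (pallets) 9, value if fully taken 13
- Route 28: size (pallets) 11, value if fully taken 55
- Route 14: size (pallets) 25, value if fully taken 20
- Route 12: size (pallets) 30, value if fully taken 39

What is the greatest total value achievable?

66

Best value per unit of size first: Route 16 46/7≈6.57, Route 28 55/11≈5, Route 25 13/9≈1.44, Route 12 39/30≈1.3, Route 14 20/25≈0.8.
All 7 pallets of Route 16 fit (value 46) → 4 remain.
4 pallets left: a 4/11 share of Route 28 gives 55×4/11 = 20.
Total value = 66.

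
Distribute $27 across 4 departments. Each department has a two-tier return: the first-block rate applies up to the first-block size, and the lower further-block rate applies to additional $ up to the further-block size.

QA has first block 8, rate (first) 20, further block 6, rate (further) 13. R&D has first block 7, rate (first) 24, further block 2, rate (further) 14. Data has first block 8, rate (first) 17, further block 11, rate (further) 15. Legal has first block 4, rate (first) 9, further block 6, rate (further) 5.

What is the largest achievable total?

524

Order all 8 blocks by rate: R&D/tier1 24 > QA/tier1 20 > Data/tier1 17 > Data/tier2 15 > R&D/tier2 14 > QA/tier2 13 > Legal/tier1 9 > Legal/tier2 5.
R&D tier1 at 24: fill all 7 ; 20 left.
QA tier1 at 20: fill all 8 ; 12 left.
Data/tier1 (17): +8 ; 4 left.
Data tier2 at 15: only 4 left, fill 4.
Total = 24×7 + 20×8 + 17×8 + 15×4 = 524.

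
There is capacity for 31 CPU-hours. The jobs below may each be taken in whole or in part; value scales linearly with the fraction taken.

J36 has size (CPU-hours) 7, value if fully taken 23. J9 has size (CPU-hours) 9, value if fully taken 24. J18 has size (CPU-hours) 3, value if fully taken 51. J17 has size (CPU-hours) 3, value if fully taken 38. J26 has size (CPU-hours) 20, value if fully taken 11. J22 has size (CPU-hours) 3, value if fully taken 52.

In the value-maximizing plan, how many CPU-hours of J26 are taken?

6

Rank by value-to-size ratio: J22 52/3≈17.3, J18 51/3≈17, J17 38/3≈12.7, J36 23/7≈3.29, J9 24/9≈2.67, J26 11/20≈0.55.
Take all of J22 (3 CPU-hours, value 52) — 28 CPU-hours left.
J18: take in full, 3 CPU-hours for value 51 — 25 left.
Take all of J17 (3 CPU-hours, value 38) — 22 CPU-hours left.
J36: take in full, 7 CPU-hours for value 23 — 15 left.
J9: take in full, 9 CPU-hours for value 24 — 6 left.
Only 6 CPU-hours remain; take 6/20 of J26 for value 11×6/20 = 3.3.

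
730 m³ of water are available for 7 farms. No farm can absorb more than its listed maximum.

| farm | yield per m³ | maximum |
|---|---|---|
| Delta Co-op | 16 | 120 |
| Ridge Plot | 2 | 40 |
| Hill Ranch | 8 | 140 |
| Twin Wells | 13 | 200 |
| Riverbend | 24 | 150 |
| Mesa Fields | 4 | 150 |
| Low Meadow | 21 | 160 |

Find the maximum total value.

12280

Rank by yield per m³: Riverbend 24 > Low Meadow 21 > Delta Co-op 16 > Twin Wells 13 > Hill Ranch 8 > Mesa Fields 4 > Ridge Plot 2.
Give Riverbend 150 to hit its cap of 150 ; 580 left.
Give Low Meadow 160 to hit its cap of 160 ; 420 left.
Delta Co-op: +120 to 120 (cap) ; 300 left.
Twin Wells: +200 to 200 (cap) ; 100 left.
Hill Ranch: +100 (room for 140) → 100. Pool exhausted.
Total = 16×120 + 8×100 + 13×200 + 24×150 + 21×160 = 12280.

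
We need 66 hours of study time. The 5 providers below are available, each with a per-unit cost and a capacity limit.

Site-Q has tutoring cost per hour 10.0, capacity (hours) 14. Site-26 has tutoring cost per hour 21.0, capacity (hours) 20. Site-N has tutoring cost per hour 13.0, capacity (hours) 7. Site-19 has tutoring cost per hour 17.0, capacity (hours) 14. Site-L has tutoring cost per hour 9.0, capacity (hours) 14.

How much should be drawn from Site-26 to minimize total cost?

Use providers in increasing cost order.
Take 14 from Site-L at 9.0 — need 52 more.
Site-Q (10.0): use full 14 — 38 hours to go.
Take 7 from Site-N at 13.0 — need 31 more.
Site-19 (17.0): use full 14 — 17 hours to go.
Site-26 at 21.0: take 17 of its 20 — requirement met.

17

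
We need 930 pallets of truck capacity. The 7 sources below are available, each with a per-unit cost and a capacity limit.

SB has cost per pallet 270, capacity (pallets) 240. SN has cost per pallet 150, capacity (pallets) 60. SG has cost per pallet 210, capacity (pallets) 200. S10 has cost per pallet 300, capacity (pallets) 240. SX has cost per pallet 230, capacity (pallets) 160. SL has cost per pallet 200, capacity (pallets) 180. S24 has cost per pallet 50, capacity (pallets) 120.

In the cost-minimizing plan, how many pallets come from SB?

210

Cheapest first:
S24 at 50: take all 120 pallets — 810 still needed.
SN at 150: take all 60 pallets — 750 still needed.
SL (200): use full 180 — 570 pallets to go.
SG at 210: take all 200 pallets — 370 still needed.
SX at 230: take all 160 pallets — 210 still needed.
SB at 270: take 210 of its 240 — requirement met.
S10: unused.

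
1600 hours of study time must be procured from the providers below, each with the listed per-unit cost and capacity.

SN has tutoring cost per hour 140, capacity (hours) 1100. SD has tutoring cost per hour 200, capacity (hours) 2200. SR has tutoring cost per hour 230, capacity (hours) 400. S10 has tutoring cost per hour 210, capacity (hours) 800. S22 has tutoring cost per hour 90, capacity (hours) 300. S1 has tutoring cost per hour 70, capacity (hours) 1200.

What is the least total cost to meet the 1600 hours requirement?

Cheapest first:
S1 at 70: take all 1200 hours ; 400 still needed.
S22 (90): use full 300 ; 100 hours to go.
SN (140): take the remaining 100 ; done.
SD, S10, SR: unused.
Cost = 1200×70 + 300×90 + 100×140 = 125000.

125000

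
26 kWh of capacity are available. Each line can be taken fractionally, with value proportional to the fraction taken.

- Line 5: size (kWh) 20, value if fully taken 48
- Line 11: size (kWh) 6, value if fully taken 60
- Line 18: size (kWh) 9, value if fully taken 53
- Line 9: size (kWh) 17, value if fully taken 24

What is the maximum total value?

139.4

Best value per unit of size first: Line 11 60/6≈10, Line 18 53/9≈5.89, Line 5 48/20≈2.4, Line 9 24/17≈1.41.
Line 11: take in full, 6 kWh for value 60 ; 20 left.
Line 18: take in full, 9 kWh for value 53 ; 11 left.
11 kWh left: a 11/20 share of Line 5 gives 48×11/20 = 26.4.
Total value = 139.4.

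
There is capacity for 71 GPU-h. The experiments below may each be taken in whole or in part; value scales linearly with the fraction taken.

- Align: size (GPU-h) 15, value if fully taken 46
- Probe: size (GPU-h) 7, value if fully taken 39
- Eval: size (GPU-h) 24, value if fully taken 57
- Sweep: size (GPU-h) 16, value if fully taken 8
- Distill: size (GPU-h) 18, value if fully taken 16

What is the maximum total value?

161.5

Sort by value density: Probe 39/7≈5.57, Align 46/15≈3.07, Eval 57/24≈2.38, Distill 16/18≈0.889, Sweep 8/16≈0.5.
All 7 GPU-h of Probe fit (value 39) — 64 remain.
Align: take in full, 15 GPU-h for value 46 — 49 left.
Eval: take in full, 24 GPU-h for value 57 — 25 left.
Take all of Distill (18 GPU-h, value 16) — 7 GPU-h left.
Fill the last 7 GPU-h with part of Sweep: 7/16 of it earns 3.5.
Total value = 161.5.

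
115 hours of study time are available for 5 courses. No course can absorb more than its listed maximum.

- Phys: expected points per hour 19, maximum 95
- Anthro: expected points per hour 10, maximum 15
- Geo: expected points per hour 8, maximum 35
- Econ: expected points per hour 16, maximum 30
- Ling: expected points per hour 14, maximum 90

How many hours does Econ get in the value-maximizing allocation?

20

Order the courses by expected points per hour: Phys 19 > Econ 16 > Ling 14 > Anthro 10 > Geo 8.
Give Phys 95 to hit its cap of 95 — 20 left.
Econ has room for 30 but only 20 remain, so it gets 20.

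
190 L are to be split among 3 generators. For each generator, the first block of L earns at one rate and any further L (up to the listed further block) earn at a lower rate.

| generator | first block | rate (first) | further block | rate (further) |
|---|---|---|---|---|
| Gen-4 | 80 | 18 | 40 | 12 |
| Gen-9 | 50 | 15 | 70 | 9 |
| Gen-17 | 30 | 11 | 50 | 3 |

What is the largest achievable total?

Treat each block as its own option and order by rate: Gen-4/tier1 18 > Gen-9/tier1 15 > Gen-4/tier2 12 > Gen-17/tier1 11 > Gen-9/tier2 9 > Gen-17/tier2 3.
Gen-4/tier1 (18): +80 ; 110 left.
Gen-9/tier1 (15): +50 ; 60 left.
Gen-4 tier2 at 12: fill all 40 ; 20 left.
Gen-17 tier1 at 11: only 20 left, fill 20.
Total = 18×80 + 15×50 + 12×40 + 11×20 = 2890.

2890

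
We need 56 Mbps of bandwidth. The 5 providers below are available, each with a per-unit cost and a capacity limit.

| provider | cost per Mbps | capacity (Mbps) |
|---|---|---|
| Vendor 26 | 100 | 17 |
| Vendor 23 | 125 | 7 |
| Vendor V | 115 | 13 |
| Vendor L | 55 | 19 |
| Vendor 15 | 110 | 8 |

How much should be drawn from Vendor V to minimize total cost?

12

Fill from the cheapest provider first.
Take 19 from Vendor L at 55 ; need 37 more.
Vendor 26 at 100: take all 17 Mbps ; 20 still needed.
Take 8 from Vendor 15 at 110 ; need 12 more.
Vendor V at 115: take 12 of its 13 ; requirement met.
Vendor 23: unused.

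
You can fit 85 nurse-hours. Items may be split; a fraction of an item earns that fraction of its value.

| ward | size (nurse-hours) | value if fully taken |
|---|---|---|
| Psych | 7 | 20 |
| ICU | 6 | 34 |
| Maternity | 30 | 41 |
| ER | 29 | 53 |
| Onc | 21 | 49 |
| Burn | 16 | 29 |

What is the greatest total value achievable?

193.2

Best value per unit of size first: ICU 34/6≈5.67, Psych 20/7≈2.86, Onc 49/21≈2.33, ER 53/29≈1.83, Burn 29/16≈1.81, Maternity 41/30≈1.37.
Take all of ICU (6 nurse-hours, value 34) ; 79 nurse-hours left.
Psych: take in full, 7 nurse-hours for value 20 ; 72 left.
Take all of Onc (21 nurse-hours, value 49) ; 51 nurse-hours left.
Take all of ER (29 nurse-hours, value 53) ; 22 nurse-hours left.
All 16 nurse-hours of Burn fit (value 29) ; 6 remain.
Fill the last 6 nurse-hours with part of Maternity: 6/30 of it earns 8.2.
Total value = 193.2.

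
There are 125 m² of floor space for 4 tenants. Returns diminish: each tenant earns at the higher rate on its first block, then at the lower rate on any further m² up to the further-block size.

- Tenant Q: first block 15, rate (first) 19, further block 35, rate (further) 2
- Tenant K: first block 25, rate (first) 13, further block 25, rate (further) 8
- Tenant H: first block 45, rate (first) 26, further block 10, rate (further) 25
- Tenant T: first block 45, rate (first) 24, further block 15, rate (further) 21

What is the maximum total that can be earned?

Order all 8 blocks by rate: Tenant H/T1 26 > Tenant H/T2 25 > Tenant T/T1 24 > Tenant T/T2 21 > Tenant Q/T1 19 > Tenant K/T1 13 > Tenant K/T2 8 > Tenant Q/T2 2.
Fill Tenant H T1 block (45 at 26) ; 80 left.
Fill Tenant H T2 block (10 at 25) ; 70 left.
Tenant T T1 at 24: fill all 45 ; 25 left.
Tenant T T2 at 21: fill all 15 ; 10 left.
10 remain; put them into Tenant Q T1 at 19.
Total = 26×45 + 25×10 + 24×45 + 21×15 + 19×10 = 3005.

3005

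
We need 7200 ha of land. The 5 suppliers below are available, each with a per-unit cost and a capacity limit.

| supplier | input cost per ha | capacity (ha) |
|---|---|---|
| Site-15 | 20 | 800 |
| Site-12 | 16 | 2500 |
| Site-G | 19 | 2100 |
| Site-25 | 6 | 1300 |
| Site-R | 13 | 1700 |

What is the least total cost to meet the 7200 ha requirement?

Cheapest first:
Take 1300 from Site-25 at 6 → need 5900 more.
Site-R at 13: take all 1700 ha → 4200 still needed.
Site-12 (16): use full 2500 → 1700 ha to go.
Take 1700 from Site-G at 19 to finish.
Site-15: unused.
Cost = 1300×6 + 1700×13 + 2500×16 + 1700×19 = 102200.

102200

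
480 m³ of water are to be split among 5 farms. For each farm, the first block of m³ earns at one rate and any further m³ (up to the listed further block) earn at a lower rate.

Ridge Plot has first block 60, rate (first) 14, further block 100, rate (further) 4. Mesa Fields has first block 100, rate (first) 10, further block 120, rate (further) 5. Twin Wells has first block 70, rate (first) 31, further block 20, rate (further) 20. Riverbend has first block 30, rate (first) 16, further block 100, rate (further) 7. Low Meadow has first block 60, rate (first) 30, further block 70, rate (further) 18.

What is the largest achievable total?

Order all 10 blocks by rate: Twin Wells/T1 31 > Low Meadow/T1 30 > Twin Wells/T2 20 > Low Meadow/T2 18 > Riverbend/T1 16 > Ridge Plot/T1 14 > Mesa Fields/T1 10 > Riverbend/T2 7 > Mesa Fields/T2 5 > Ridge Plot/T2 4.
Fill Twin Wells T1 block (70 at 31) — 410 left.
Fill Low Meadow T1 block (60 at 30) — 350 left.
Twin Wells T2 at 20: fill all 20 — 330 left.
Low Meadow T2 at 18: fill all 70 — 260 left.
Fill Riverbend T1 block (30 at 16) — 230 left.
Fill Ridge Plot T1 block (60 at 14) — 170 left.
Mesa Fields/T1 (10): +100 — 70 left.
70 remain; put them into Riverbend T2 at 7.
Total = 31×70 + 30×60 + 20×20 + 18×70 + 16×30 + 14×60 + 10×100 + 7×70 = 8440.

8440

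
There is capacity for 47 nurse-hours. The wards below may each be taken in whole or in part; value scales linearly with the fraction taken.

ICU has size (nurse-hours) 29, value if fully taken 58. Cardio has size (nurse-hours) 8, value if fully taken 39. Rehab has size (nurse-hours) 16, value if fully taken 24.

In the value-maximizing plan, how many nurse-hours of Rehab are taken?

10

Sort by value density: Cardio 39/8≈4.88, ICU 58/29≈2, Rehab 24/16≈1.5.
Cardio: take in full, 8 nurse-hours for value 39 ; 39 left.
All 29 nurse-hours of ICU fit (value 58) ; 10 remain.
Only 10 nurse-hours remain; take 10/16 of Rehab for value 24×10/16 = 15.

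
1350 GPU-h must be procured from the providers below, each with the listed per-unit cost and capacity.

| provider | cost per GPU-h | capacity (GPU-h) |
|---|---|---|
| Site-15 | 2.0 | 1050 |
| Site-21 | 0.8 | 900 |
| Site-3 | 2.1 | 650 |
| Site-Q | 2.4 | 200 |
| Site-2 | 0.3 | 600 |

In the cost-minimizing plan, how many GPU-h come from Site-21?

Use providers in increasing cost order.
Take 600 from Site-2 at 0.3 — need 750 more.
Take 750 from Site-21 at 0.8 to finish.
Site-15, Site-3, Site-Q: unused.

750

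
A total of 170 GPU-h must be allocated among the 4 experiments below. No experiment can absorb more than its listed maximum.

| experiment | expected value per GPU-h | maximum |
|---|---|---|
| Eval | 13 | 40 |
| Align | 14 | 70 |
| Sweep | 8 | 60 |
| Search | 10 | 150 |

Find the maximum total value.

Order the experiments by expected value per GPU-h: Align 14 > Eval 13 > Search 10 > Sweep 8.
Align: +70 to 70 (cap) → 100 left.
Eval takes 40 to reach its cap of 40 → 60 left.
Only 60 left; Search takes them to reach 60.
Total = 13×40 + 14×70 + 10×60 = 2100.

2100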